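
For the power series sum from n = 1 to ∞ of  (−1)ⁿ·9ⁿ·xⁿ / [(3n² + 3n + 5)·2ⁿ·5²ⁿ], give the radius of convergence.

R = 50/9

By the ratio test, |a_{n+1}/a_n| = [(3n² + 3n + 5)/(3(n+1)² + 3(n+1) + 5)] · 9/(2·25) → 9/50.
Thus R = 1/(9/50) = 50/9.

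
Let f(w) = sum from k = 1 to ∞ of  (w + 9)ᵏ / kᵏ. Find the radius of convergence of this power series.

R = ∞

Applying the root test, |a_k|^(1/k) = 1/k → 0.
The limit is 0 for every w, so R = ∞.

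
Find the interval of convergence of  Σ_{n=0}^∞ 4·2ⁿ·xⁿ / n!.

(−∞, ∞)

Ratio test: |a_{n+1}/a_n| = 4/4 · 2 · 1/(n+1) → 0 as n → ∞.
The ratio tends to 0 regardless of x, hence R = ∞.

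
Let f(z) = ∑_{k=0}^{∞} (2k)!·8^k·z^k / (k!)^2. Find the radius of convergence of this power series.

Ratio test: |a_{k+1}/a_k| = (2k+1)·(2k+2)/(k+1)² · 8 → 32 as k → ∞.
The series converges when 32 · |z| < 1, giving R = 1/32.

R = 1/32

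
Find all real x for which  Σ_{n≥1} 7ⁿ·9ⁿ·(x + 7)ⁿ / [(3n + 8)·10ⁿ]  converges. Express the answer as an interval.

By the ratio test, |a_{n+1}/a_n| = [(3n + 8)/(3(n+1) + 8)] · 7·9/10 → 63/10.
Convergence for |x + 7| · 63/10 < 1, i.e. |x + 7| < 10/63. So R = 10/63.
When x = -431/63, comparison with the harmonic series Σ 1/n shows the series diverges.
When x = -451/63, convergence follows from the alternating series test (terms decrease monotonically to 0).

[-451/63, -431/63)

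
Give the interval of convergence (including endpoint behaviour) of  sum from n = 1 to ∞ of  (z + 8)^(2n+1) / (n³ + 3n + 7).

[-9, -7]

The ratio of consecutive coefficients is (n³ + 3n + 7)/((n+1)³ + 3(n+1) + 7) → 1.
Since the exponent of (z + 8) increases by 2 each term, convergence requires |z + 8|² < 1, hence R = 1.
When z = -7, absolute convergence follows by limit comparison with Σ 1/n³.
At z = -9: the terms are on the order of 1/n³, so the series converges absolutely by comparison with the p-series (p = 3 > 1).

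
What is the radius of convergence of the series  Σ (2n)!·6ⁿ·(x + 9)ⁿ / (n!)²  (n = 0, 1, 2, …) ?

R = 1/24

Ratio test: |a_{n+1}/a_n| = (2n+1)·(2n+2)/(n+1)² · 6 → 24 as n → ∞.
Thus R = 1/(24) = 1/24.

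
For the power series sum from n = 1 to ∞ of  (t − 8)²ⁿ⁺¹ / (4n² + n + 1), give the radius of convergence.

R = 1

Apply the ratio test: |a_{n+1}| / |a_n| = (4n² + n + 1)/(4(n+1)² + (n+1) + 1), which tends to 1 as n → ∞.
Since the exponent of (t − 8) increases by 2 each term, convergence requires |t − 8|² < 1, hence R = 1.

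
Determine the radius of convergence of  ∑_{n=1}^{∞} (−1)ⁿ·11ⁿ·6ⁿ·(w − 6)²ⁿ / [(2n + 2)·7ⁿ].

R = √462/66

By the ratio test, |a_{n+1}/a_n| = [(2n + 2)/(2(n+1) + 2)] · 11·6/7 → 66/7.
Since the exponent of (w − 6) increases by 2 each term, convergence requires |w − 6|² < 7/66, hence R = √462/66.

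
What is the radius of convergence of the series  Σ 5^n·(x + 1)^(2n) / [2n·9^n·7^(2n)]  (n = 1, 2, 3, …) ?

R = 21√5/5

Ratio test: |a_{n+1}/a_n| = [2n/2(n+1)] · 5/(9·49) → 5/441 as n → ∞.
Since the exponent of (x + 1) increases by 2 each term, convergence requires |x + 1|² < 441/5, hence R = 21√5/5.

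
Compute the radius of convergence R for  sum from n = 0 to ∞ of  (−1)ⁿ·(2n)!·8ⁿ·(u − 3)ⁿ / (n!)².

R = 1/32

Ratio test: |a_{n+1}/a_n| = (2n+1)·(2n+2)/(n+1)² · 8 → 32 as n → ∞.
Hence the series converges for |u − 3| < 1/(32) = 1/32, so the radius of convergence is 1/32.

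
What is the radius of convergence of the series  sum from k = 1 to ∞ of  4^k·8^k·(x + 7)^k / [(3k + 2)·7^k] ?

By the ratio test, |a_{k+1}/a_k| = [(3k + 2)/(3(k+1) + 2)] · 4·8/7 → 32/7.
Hence the series converges for |x + 7| < 1/(32/7) = 7/32, so the radius of convergence is 7/32.

R = 7/32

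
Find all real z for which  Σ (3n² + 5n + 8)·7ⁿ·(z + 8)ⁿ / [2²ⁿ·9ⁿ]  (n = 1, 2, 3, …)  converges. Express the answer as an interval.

Ratio test: |a_{n+1}/a_n| = [(3(n+1)² + 5(n+1) + 8)/(3n² + 5n + 8)] · 7/(4·9) → 7/36 as n → ∞.
The series converges when 7/36 · |z + 8| < 1, giving R = 36/7.
At z = -20/7: the terms have absolute value of order n², which does not tend to 0, so the series diverges by the divergence test.
Check z = -92/7: the terms have absolute value of order n², which does not tend to 0, so the series diverges by the divergence test.

(-92/7, -20/7)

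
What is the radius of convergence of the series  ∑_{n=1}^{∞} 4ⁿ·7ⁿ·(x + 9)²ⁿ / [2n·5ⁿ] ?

R = √35/14

Ratio test: |a_{n+1}/a_n| = [2n/2(n+1)] · 4·7/5 → 28/5 as n → ∞.
Successive powers of (x + 9) differ by 2, so the series converges when |x + 9|² · 28/5 < 1, i.e. |x + 9| < √(5/28). So R = √35/14.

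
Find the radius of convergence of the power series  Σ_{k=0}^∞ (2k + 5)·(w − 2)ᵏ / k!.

R = ∞

The ratio of consecutive coefficients is (2(k+1) + 5)/(2k + 5) · 1/(k+1) → 0.
The ratio tends to 0 regardless of w, hence R = ∞.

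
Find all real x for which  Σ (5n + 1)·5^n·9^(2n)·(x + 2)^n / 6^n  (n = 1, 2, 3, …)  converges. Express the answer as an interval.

(-272/135, -268/135)

By the ratio test, |a_{n+1}/a_n| = [(5(n+1) + 1)/(5n + 1)] · 5·81/6 → 135/2.
Thus R = 1/(135/2) = 2/135.
At x = -268/135: the terms do not tend to 0, so the series diverges.
At x = -272/135: the n-th term does not approach 0; divergence by the term test.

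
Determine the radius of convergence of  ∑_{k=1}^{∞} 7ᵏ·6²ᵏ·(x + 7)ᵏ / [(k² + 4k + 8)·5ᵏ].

The ratio of consecutive coefficients is [(k² + 4k + 8)/((k+1)² + 4(k+1) + 8)] · 7·36/5 → 252/5.
Hence the series converges for |x + 7| < 1/(252/5) = 5/252, so the radius of convergence is 5/252.

R = 5/252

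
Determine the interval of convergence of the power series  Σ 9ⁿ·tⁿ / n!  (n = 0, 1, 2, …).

Ratio test: |a_{n+1}/a_n| = 9 · 1/(n+1) → 0 as n → ∞.
Since the limit is 0 < 1 for every t, the series converges on all of ℝ and R = ∞.

(−∞, ∞)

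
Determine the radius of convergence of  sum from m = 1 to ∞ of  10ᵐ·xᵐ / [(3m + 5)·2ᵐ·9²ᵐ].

R = 81/5

Apply the ratio test: |a_{m+1}| / |a_m| = [(3m + 5)/(3(m+1) + 5)] · 10/(2·81), which tends to 5/81 as m → ∞.
Thus R = 1/(5/81) = 81/5.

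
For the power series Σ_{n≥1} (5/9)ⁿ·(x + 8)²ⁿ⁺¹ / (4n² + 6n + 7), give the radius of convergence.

By the ratio test, |a_{n+1}/a_n| = [(4n² + 6n + 7)/(4(n+1)² + 6(n+1) + 7)] · 5/9 → 5/9.
Writing y = (x + 8)², the series in y has radius 9/5, so |x + 8| < √(9/5) and R = 3√5/5.

R = 3√5/5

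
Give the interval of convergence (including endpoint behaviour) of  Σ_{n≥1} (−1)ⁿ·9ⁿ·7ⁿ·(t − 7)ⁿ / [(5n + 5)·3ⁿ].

(146/21, 148/21]

The ratio of consecutive coefficients is [(5n + 5)/(5(n+1) + 5)] · 9·7/3 → 21.
Convergence for |t − 7| · 21 < 1, i.e. |t − 7| < 1/21. So R = 1/21.
When t = 148/21, convergence follows from the alternating series test (terms decrease monotonically to 0).
When t = 146/21, comparison with the harmonic series Σ 1/n shows the series diverges.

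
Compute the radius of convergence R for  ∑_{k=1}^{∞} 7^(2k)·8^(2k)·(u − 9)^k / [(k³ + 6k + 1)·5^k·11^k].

Apply the ratio test: |a_{k+1}| / |a_k| = [(k³ + 6k + 1)/((k+1)³ + 6(k+1) + 1)] · 49·64/(5·11), which tends to 3136/55 as k → ∞.
Convergence for |u − 9| · 3136/55 < 1, i.e. |u − 9| < 55/3136. So R = 55/3136.

R = 55/3136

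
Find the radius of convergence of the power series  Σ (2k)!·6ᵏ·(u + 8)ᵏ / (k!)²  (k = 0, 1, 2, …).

Apply the ratio test: |a_{k+1}| / |a_k| = (2k+1)·(2k+2)/(k+1)² · 6, which tends to 24 as k → ∞.
Hence the series converges for |u + 8| < 1/(24) = 1/24, so the radius of convergence is 1/24.

R = 1/24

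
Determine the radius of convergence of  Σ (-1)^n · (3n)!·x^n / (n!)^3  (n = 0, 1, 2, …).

Apply the ratio test: |a_{n+1}| / |a_n| = (3n+1)·(3n+2)·(3n+3)/(n+1)³, which tends to 27 as n → ∞.
The series converges when 27 · |x| < 1, giving R = 1/27.

R = 1/27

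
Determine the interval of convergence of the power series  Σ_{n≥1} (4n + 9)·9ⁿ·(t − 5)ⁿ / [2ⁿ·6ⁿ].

By the ratio test, |a_{n+1}/a_n| = [(4(n+1) + 9)/(4n + 9)] · 9/(2·6) → 3/4.
The series converges when 3/4 · |t − 5| < 1, giving R = 4/3.
Endpoint t = 19/3: the terms have absolute value of order n, which does not tend to 0, so the series diverges by the divergence test.
At t = 11/3: the terms do not tend to 0, so the series diverges.

(11/3, 19/3)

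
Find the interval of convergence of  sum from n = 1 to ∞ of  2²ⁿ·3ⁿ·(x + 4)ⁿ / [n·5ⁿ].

By the ratio test, |a_{n+1}/a_n| = [n/(n+1)] · 4·3/5 → 12/5.
Thus R = 1/(12/5) = 5/12.
Check x = -43/12: the terms are asymptotic to a nonzero constant times 1/n, so the series diverges by limit comparison with Σ 1/n.
Check x = -53/12: an alternating series whose terms decrease to 0 in absolute value, so it converges by the Leibniz criterion.

[-53/12, -43/12)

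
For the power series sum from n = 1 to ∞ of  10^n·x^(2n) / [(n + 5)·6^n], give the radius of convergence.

R = √15/5

Ratio test: |a_{n+1}/a_n| = [(n + 5)/((n+1) + 5)] · 10/6 → 5/3 as n → ∞.
Since the exponent of x increases by 2 each term, convergence requires |x|² < 3/5, hence R = √15/5.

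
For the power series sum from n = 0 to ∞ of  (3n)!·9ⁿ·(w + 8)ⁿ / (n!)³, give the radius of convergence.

R = 1/243

Apply the ratio test: |a_{n+1}| / |a_n| = (3n+1)·(3n+2)·(3n+3)/(n+1)³ · 9, which tends to 243 as n → ∞.
Convergence for |w + 8| · 243 < 1, i.e. |w + 8| < 1/243. So R = 1/243.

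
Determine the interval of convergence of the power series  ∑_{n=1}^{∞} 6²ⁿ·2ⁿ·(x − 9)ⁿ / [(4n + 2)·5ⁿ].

Apply the ratio test: |a_{n+1}| / |a_n| = [(4n + 2)/(4(n+1) + 2)] · 36·2/5, which tends to 72/5 as n → ∞.
Thus R = 1/(72/5) = 5/72.
Endpoint x = 653/72: the terms are asymptotic to a nonzero constant times 1/n, so the series diverges by limit comparison with Σ 1/n.
When x = 643/72, an alternating series whose terms decrease to 0 in absolute value, so it converges by the Leibniz criterion.

[643/72, 653/72)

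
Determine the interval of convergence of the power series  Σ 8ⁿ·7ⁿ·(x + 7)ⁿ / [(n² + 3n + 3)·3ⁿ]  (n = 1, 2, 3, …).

[-395/56, -389/56]

Apply the ratio test: |a_{n+1}| / |a_n| = [(n² + 3n + 3)/((n+1)² + 3(n+1) + 3)] · 8·7/3, which tends to 56/3 as n → ∞.
The series converges when 56/3 · |x + 7| < 1, giving R = 3/56.
At x = -389/56: the series is dominated by a constant times Σ 1/n², which converges (p = 2 > 1).
When x = -395/56, the series is dominated by a constant times Σ 1/n², which converges (p = 2 > 1).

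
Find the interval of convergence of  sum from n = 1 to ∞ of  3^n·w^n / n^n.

(−∞, ∞)

By the Cauchy root test, |a_n|^(1/n) = 3/n → 0.
Since the n-th root of |a_n| tends to 0, the series converges for all real w; R = ∞.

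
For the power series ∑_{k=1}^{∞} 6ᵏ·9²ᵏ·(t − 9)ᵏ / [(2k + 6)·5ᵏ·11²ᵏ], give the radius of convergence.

The ratio of consecutive coefficients is [(2k + 6)/(2(k+1) + 6)] · 6·81/(5·121) → 486/605.
Hence the series converges for |t − 9| < 1/(486/605) = 605/486, so the radius of convergence is 605/486.

R = 605/486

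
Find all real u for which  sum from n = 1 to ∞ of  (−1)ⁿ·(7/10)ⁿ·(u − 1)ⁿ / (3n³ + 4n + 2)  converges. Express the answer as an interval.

[-3/7, 17/7]

Ratio test: |a_{n+1}/a_n| = [(3n³ + 4n + 2)/(3(n+1)³ + 4(n+1) + 2)] · 7/10 → 7/10 as n → ∞.
Convergence for |u − 1| · 7/10 < 1, i.e. |u − 1| < 10/7. So R = 10/7.
When u = 17/7, the terms are on the order of 1/n³, so the series converges absolutely by comparison with the p-series (p = 3 > 1).
Endpoint u = -3/7: absolute convergence follows by limit comparison with Σ 1/n³.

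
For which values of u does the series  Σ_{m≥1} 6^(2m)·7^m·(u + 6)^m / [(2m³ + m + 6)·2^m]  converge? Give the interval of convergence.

[-757/126, -755/126]

The ratio of consecutive coefficients is [(2m³ + m + 6)/(2(m+1)³ + (m+1) + 6)] · 36·7/2 → 126.
Convergence for |u + 6| · 126 < 1, i.e. |u + 6| < 1/126. So R = 1/126.
Check u = -755/126: the terms are on the order of 1/m³, so the series converges absolutely by comparison with the p-series (p = 3 > 1).
Check u = -757/126: the series is dominated by a constant times Σ 1/m³, which converges (p = 3 > 1).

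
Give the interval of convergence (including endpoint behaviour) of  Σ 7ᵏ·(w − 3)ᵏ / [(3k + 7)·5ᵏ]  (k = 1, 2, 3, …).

[16/7, 26/7)

The ratio of consecutive coefficients is [(3k + 7)/(3(k+1) + 7)] · 7/5 → 7/5.
Thus R = 1/(7/5) = 5/7.
When w = 26/7, the terms behave like c/k; limit comparison with the harmonic series gives divergence.
When w = 16/7, an alternating series whose terms decrease to 0 in absolute value, so it converges by the Leibniz criterion.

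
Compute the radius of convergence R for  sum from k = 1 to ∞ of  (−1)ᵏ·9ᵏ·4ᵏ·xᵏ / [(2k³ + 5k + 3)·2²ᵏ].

Ratio test: |a_{k+1}/a_k| = [(2k³ + 5k + 3)/(2(k+1)³ + 5(k+1) + 3)] · 9·4/4 → 9 as k → ∞.
Thus R = 1/(9) = 1/9.

R = 1/9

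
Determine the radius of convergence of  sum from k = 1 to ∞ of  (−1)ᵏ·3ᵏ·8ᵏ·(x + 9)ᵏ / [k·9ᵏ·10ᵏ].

The ratio of consecutive coefficients is [k/(k+1)] · 3·8/(9·10) → 4/15.
The series converges when 4/15 · |x + 9| < 1, giving R = 15/4.

R = 15/4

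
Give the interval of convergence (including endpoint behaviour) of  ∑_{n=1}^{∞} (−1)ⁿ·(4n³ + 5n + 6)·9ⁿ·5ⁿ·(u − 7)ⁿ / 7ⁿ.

(308/45, 322/45)

By the ratio test, |a_{n+1}/a_n| = [(4(n+1)³ + 5(n+1) + 6)/(4n³ + 5n + 6)] · 9·5/7 → 45/7.
The series converges when 45/7 · |u − 7| < 1, giving R = 7/45.
Check u = 322/45: the terms do not tend to 0, so the series diverges.
Endpoint u = 308/45: the terms have absolute value of order n³, which does not tend to 0, so the series diverges by the divergence test.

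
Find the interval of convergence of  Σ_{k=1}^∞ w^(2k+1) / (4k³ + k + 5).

[-1, 1]

Ratio test: |a_{k+1}/a_k| = (4k³ + k + 5)/(4(k+1)³ + (k+1) + 5) → 1 as k → ∞.
Successive powers of w differ by 2, so the series converges when |w|² · 1 < 1, i.e. |w| < √(1) = 1. So R = 1.
When w = 1, the series is dominated by a constant times Σ 1/k³, which converges (p = 3 > 1).
At w = -1: the terms are on the order of 1/k³, so the series converges absolutely by comparison with the p-series (p = 3 > 1).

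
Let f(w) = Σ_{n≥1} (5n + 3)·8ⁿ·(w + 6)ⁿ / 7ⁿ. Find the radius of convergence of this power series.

The ratio of consecutive coefficients is [(5(n+1) + 3)/(5n + 3)] · 8/7 → 8/7.
Thus R = 1/(8/7) = 7/8.

R = 7/8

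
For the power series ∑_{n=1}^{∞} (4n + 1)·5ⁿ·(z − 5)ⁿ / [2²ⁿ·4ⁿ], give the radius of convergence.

Apply the ratio test: |a_{n+1}| / |a_n| = [(4(n+1) + 1)/(4n + 1)] · 5/(4·4), which tends to 5/16 as n → ∞.
Thus R = 1/(5/16) = 16/5.

R = 16/5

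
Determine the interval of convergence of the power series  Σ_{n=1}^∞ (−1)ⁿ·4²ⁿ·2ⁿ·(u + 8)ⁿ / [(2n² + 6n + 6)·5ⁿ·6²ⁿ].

[-109/8, -19/8]

Ratio test: |a_{n+1}/a_n| = [(2n² + 6n + 6)/(2(n+1)² + 6(n+1) + 6)] · 16·2/(5·36) → 8/45 as n → ∞.
Convergence for |u + 8| · 8/45 < 1, i.e. |u + 8| < 45/8. So R = 45/8.
Endpoint u = -19/8: the series is dominated by a constant times Σ 1/n², which converges (p = 2 > 1).
At u = -109/8: the terms are on the order of 1/n², so the series converges absolutely by comparison with the p-series (p = 2 > 1).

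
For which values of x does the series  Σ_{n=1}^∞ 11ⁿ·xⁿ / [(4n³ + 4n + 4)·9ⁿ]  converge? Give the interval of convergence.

By the ratio test, |a_{n+1}/a_n| = [(4n³ + 4n + 4)/(4(n+1)³ + 4(n+1) + 4)] · 11/9 → 11/9.
Hence the series converges for |x| < 1/(11/9) = 9/11, so the radius of convergence is 9/11.
When x = 9/11, the terms are on the order of 1/n³, so the series converges absolutely by comparison with the p-series (p = 3 > 1).
When x = -9/11, the terms are on the order of 1/n³, so the series converges absolutely by comparison with the p-series (p = 3 > 1).

[-9/11, 9/11]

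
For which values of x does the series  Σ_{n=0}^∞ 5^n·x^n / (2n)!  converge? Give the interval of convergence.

Ratio test: |a_{n+1}/a_n| = 5 · 1/[(2n+1)·(2n+2)] → 0 as n → ∞.
The ratio tends to 0 regardless of x, hence R = ∞.

(−∞, ∞)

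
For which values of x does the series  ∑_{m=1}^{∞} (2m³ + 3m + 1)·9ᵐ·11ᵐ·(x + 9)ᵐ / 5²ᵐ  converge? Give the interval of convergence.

(-916/99, -866/99)

The ratio of consecutive coefficients is [(2(m+1)³ + 3(m+1) + 1)/(2m³ + 3m + 1)] · 9·11/25 → 99/25.
Thus R = 1/(99/25) = 25/99.
Check x = -866/99: the terms do not tend to 0, so the series diverges.
Endpoint x = -916/99: the terms do not tend to 0, so the series diverges.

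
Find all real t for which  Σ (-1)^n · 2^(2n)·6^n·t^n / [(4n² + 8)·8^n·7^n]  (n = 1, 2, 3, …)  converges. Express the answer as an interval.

Ratio test: |a_{n+1}/a_n| = [(4n² + 8)/(4(n+1)² + 8)] · 4·6/(8·7) → 3/7 as n → ∞.
The series converges when 3/7 · |t| < 1, giving R = 7/3.
At t = 7/3: the terms are on the order of 1/n², so the series converges absolutely by comparison with the p-series (p = 2 > 1).
Endpoint t = -7/3: the terms are on the order of 1/n², so the series converges absolutely by comparison with the p-series (p = 2 > 1).

[-7/3, 7/3]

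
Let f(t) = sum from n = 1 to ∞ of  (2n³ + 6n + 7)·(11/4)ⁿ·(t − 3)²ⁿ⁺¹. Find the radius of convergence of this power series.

R = 2√11/11

Apply the ratio test: |a_{n+1}| / |a_n| = [(2(n+1)³ + 6(n+1) + 7)/(2n³ + 6n + 7)] · 11/4, which tends to 11/4 as n → ∞.
Successive powers of (t − 3) differ by 2, so the series converges when |t − 3|² · 11/4 < 1, i.e. |t − 3| < √(4/11). So R = 2√11/11.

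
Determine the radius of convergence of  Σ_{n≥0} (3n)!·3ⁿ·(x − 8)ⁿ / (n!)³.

R = 1/81

Ratio test: |a_{n+1}/a_n| = (3n+1)·(3n+2)·(3n+3)/(n+1)³ · 3 → 81 as n → ∞.
Hence the series converges for |x − 8| < 1/(81) = 1/81, so the radius of convergence is 1/81.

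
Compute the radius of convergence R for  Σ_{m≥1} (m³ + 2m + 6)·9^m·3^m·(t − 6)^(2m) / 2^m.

R = √6/9

By the ratio test, |a_{m+1}/a_m| = [((m+1)³ + 2(m+1) + 6)/(m³ + 2m + 6)] · 9·3/2 → 27/2.
Since the exponent of (t − 6) increases by 2 each term, convergence requires |t − 6|² < 2/27, hence R = √6/9.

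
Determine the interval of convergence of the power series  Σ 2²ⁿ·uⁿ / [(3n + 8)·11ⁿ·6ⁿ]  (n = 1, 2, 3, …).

Ratio test: |a_{n+1}/a_n| = [(3n + 8)/(3(n+1) + 8)] · 4/(11·6) → 2/33 as n → ∞.
The series converges when 2/33 · |u| < 1, giving R = 33/2.
At u = 33/2: the terms are asymptotic to a nonzero constant times 1/n, so the series diverges by limit comparison with Σ 1/n.
At u = -33/2: an alternating series whose terms decrease to 0 in absolute value, so it converges by the Leibniz criterion.

[-33/2, 33/2)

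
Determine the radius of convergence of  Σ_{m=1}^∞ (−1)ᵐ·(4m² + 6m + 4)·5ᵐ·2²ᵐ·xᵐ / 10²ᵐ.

By the ratio test, |a_{m+1}/a_m| = [(4(m+1)² + 6(m+1) + 4)/(4m² + 6m + 4)] · 5·4/100 → 1/5.
Convergence for |x| · 1/5 < 1, i.e. |x| < 5. So R = 5.

R = 5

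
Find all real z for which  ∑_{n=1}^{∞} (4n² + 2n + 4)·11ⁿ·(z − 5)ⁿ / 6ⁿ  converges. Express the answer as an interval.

By the ratio test, |a_{n+1}/a_n| = [(4(n+1)² + 2(n+1) + 4)/(4n² + 2n + 4)] · 11/6 → 11/6.
Hence the series converges for |z − 5| < 1/(11/6) = 6/11, so the radius of convergence is 6/11.
Endpoint z = 61/11: the n-th term does not approach 0; divergence by the term test.
At z = 49/11: the terms do not tend to 0, so the series diverges.

(49/11, 61/11)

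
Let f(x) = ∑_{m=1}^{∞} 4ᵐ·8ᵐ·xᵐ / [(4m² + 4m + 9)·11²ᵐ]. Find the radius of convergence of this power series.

R = 121/32

Ratio test: |a_{m+1}/a_m| = [(4m² + 4m + 9)/(4(m+1)² + 4(m+1) + 9)] · 4·8/121 → 32/121 as m → ∞.
The series converges when 32/121 · |x| < 1, giving R = 121/32.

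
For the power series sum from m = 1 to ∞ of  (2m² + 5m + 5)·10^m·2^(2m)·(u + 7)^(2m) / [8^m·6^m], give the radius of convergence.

Apply the ratio test: |a_{m+1}| / |a_m| = [(2(m+1)² + 5(m+1) + 5)/(2m² + 5m + 5)] · 10·4/(8·6), which tends to 5/6 as m → ∞.
Successive powers of (u + 7) differ by 2, so the series converges when |u + 7|² · 5/6 < 1, i.e. |u + 7| < √(6/5). So R = √30/5.

R = √30/5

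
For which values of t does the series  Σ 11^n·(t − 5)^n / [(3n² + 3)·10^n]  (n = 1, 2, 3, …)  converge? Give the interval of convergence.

The ratio of consecutive coefficients is [(3n² + 3)/(3(n+1)² + 3)] · 11/10 → 11/10.
The series converges when 11/10 · |t − 5| < 1, giving R = 10/11.
Endpoint t = 65/11: the series is dominated by a constant times Σ 1/n², which converges (p = 2 > 1).
When t = 45/11, the series is dominated by a constant times Σ 1/n², which converges (p = 2 > 1).

[45/11, 65/11]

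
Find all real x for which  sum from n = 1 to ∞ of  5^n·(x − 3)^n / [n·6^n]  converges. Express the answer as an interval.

[9/5, 21/5)

The ratio of consecutive coefficients is [n/(n+1)] · 5/6 → 5/6.
Convergence for |x − 3| · 5/6 < 1, i.e. |x − 3| < 6/5. So R = 6/5.
Check x = 21/5: the terms are asymptotic to a nonzero constant times 1/n, so the series diverges by limit comparison with Σ 1/n.
Endpoint x = 9/5: the terms alternate in sign and decrease monotonically to 0 in absolute value (size ~ c/n), so the alternating series test gives convergence.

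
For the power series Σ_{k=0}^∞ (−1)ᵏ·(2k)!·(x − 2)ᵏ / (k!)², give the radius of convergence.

Ratio test: |a_{k+1}/a_k| = (2k+1)·(2k+2)/(k+1)² → 4 as k → ∞.
Convergence for |x − 2| · 4 < 1, i.e. |x − 2| < 1/4. So R = 1/4.

R = 1/4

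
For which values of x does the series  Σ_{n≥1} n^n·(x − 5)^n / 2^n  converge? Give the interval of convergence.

Root test: |a_n|^(1/n) = n/2 → ∞.
Since the n-th root of |a_n| is unbounded, the series converges only at x = 5; R = 0.

{5}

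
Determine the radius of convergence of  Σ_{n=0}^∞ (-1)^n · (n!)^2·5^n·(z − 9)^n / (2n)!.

R = 4/5

By the ratio test, |a_{n+1}/a_n| = (n+1)²/[(2n+1)·(2n+2)] · 5 → 5/4.
Convergence for |z − 9| · 5/4 < 1, i.e. |z − 9| < 4/5. So R = 4/5.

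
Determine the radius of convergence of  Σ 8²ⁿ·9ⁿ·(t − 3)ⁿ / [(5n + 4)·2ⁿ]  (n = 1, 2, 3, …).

By the ratio test, |a_{n+1}/a_n| = [(5n + 4)/(5(n+1) + 4)] · 64·9/2 → 288.
Hence the series converges for |t − 3| < 1/(288) = 1/288, so the radius of convergence is 1/288.

R = 1/288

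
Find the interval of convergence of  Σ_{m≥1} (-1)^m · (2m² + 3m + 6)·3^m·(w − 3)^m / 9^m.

(0, 6)

The ratio of consecutive coefficients is [(2(m+1)² + 3(m+1) + 6)/(2m² + 3m + 6)] · 3/9 → 1/3.
Thus R = 1/(1/3) = 3.
Check w = 6: the m-th term does not approach 0; divergence by the term test.
Check w = 0: the terms do not tend to 0, so the series diverges.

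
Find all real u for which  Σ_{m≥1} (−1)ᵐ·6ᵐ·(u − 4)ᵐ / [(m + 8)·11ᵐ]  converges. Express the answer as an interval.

The ratio of consecutive coefficients is [(m + 8)/((m+1) + 8)] · 6/11 → 6/11.
Thus R = 1/(6/11) = 11/6.
Check u = 35/6: an alternating series whose terms decrease to 0 in absolute value, so it converges by the Leibniz criterion.
Check u = 13/6: the terms behave like c/m; limit comparison with the harmonic series gives divergence.

(13/6, 35/6]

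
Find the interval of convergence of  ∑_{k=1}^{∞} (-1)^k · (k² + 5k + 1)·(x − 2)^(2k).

Apply the ratio test: |a_{k+1}| / |a_k| = ((k+1)² + 5(k+1) + 1)/(k² + 5k + 1), which tends to 1 as k → ∞.
Writing y = (x − 2)², the series in y has radius 1, so |x − 2| < √(1) = 1 and R = 1.
Check x = 3: the terms do not tend to 0, so the series diverges.
Endpoint x = 1: the terms do not tend to 0, so the series diverges.

(1, 3)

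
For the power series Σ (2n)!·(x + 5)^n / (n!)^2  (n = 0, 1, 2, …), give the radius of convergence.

R = 1/4

Apply the ratio test: |a_{n+1}| / |a_n| = (2n+1)·(2n+2)/(n+1)², which tends to 4 as n → ∞.
The series converges when 4 · |x + 5| < 1, giving R = 1/4.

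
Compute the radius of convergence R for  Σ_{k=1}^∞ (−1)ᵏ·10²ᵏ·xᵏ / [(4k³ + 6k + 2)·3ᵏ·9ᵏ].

R = 27/100

Apply the ratio test: |a_{k+1}| / |a_k| = [(4k³ + 6k + 2)/(4(k+1)³ + 6(k+1) + 2)] · 100/(3·9), which tends to 100/27 as k → ∞.
The series converges when 100/27 · |x| < 1, giving R = 27/100.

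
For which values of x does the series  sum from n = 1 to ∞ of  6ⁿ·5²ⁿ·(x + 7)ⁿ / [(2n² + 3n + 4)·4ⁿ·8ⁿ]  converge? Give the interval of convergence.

The ratio of consecutive coefficients is [(2n² + 3n + 4)/(2(n+1)² + 3(n+1) + 4)] · 6·25/(4·8) → 75/16.
Thus R = 1/(75/16) = 16/75.
When x = -509/75, the series is dominated by a constant times Σ 1/n², which converges (p = 2 > 1).
When x = -541/75, absolute convergence follows by limit comparison with Σ 1/n².

[-541/75, -509/75]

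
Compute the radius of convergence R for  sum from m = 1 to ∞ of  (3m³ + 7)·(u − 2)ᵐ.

The ratio of consecutive coefficients is (3(m+1)³ + 7)/(3m³ + 7) → 1.
Convergence for |u − 2| < 1, so R = 1.

R = 1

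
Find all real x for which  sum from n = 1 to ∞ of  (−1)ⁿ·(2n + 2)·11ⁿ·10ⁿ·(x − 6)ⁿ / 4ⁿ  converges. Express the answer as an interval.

Ratio test: |a_{n+1}/a_n| = [(2(n+1) + 2)/(2n + 2)] · 11·10/4 → 55/2 as n → ∞.
Convergence for |x − 6| · 55/2 < 1, i.e. |x − 6| < 2/55. So R = 2/55.
At x = 332/55: the n-th term does not approach 0; divergence by the term test.
Endpoint x = 328/55: the n-th term does not approach 0; divergence by the term test.

(328/55, 332/55)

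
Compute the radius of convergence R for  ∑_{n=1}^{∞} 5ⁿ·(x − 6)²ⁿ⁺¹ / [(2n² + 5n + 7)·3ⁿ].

The ratio of consecutive coefficients is [(2n² + 5n + 7)/(2(n+1)² + 5(n+1) + 7)] · 5/3 → 5/3.
Since the exponent of (x − 6) increases by 2 each term, convergence requires |x − 6|² < 3/5, hence R = √15/5.

R = √15/5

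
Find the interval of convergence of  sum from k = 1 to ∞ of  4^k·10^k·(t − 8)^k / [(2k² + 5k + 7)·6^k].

The ratio of consecutive coefficients is [(2k² + 5k + 7)/(2(k+1)² + 5(k+1) + 7)] · 4·10/6 → 20/3.
Hence the series converges for |t − 8| < 1/(20/3) = 3/20, so the radius of convergence is 3/20.
At t = 163/20: the terms are on the order of 1/k², so the series converges absolutely by comparison with the p-series (p = 2 > 1).
Endpoint t = 157/20: absolute convergence follows by limit comparison with Σ 1/k².

[157/20, 163/20]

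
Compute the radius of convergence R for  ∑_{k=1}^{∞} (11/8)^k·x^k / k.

Ratio test: |a_{k+1}/a_k| = [k/(k+1)] · 11/8 → 11/8 as k → ∞.
Hence the series converges for |x| < 1/(11/8) = 8/11, so the radius of convergence is 8/11.

R = 8/11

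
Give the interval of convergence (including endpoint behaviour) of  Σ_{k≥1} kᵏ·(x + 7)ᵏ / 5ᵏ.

Root test: |a_k|^(1/k) = k/5 → ∞.
The root grows without bound, so R = 0 (convergence only at x = -7).

{-7}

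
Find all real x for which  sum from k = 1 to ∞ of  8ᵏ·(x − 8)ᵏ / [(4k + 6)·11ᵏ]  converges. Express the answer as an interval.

Ratio test: |a_{k+1}/a_k| = [(4k + 6)/(4(k+1) + 6)] · 8/11 → 8/11 as k → ∞.
Thus R = 1/(8/11) = 11/8.
Endpoint x = 75/8: comparison with the harmonic series Σ 1/k shows the series diverges.
When x = 53/8, an alternating series whose terms decrease to 0 in absolute value, so it converges by the Leibniz criterion.

[53/8, 75/8)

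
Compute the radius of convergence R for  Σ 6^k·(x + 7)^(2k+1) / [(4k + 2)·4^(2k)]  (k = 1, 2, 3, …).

R = 2√6/3

By the ratio test, |a_{k+1}/a_k| = [(4k + 2)/(4(k+1) + 2)] · 6/16 → 3/8.
Successive powers of (x + 7) differ by 2, so the series converges when |x + 7|² · 3/8 < 1, i.e. |x + 7| < √(8/3). So R = 2√6/3.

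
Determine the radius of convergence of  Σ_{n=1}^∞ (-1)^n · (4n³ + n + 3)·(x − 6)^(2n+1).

R = 1

Apply the ratio test: |a_{n+1}| / |a_n| = (4(n+1)³ + (n+1) + 3)/(4n³ + n + 3), which tends to 1 as n → ∞.
Successive powers of (x − 6) differ by 2, so the series converges when |x − 6|² · 1 < 1, i.e. |x − 6| < √(1) = 1. So R = 1.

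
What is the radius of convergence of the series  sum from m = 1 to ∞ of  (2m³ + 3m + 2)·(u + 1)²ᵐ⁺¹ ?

R = 1

By the ratio test, |a_{m+1}/a_m| = (2(m+1)³ + 3(m+1) + 2)/(2m³ + 3m + 2) → 1.
Successive powers of (u + 1) differ by 2, so the series converges when |u + 1|² · 1 < 1, i.e. |u + 1| < √(1) = 1. So R = 1.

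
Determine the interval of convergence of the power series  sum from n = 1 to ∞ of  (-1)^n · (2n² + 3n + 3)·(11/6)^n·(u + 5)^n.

The ratio of consecutive coefficients is [(2(n+1)² + 3(n+1) + 3)/(2n² + 3n + 3)] · 11/6 → 11/6.
Thus R = 1/(11/6) = 6/11.
Check u = -49/11: the n-th term does not approach 0; divergence by the term test.
When u = -61/11, the terms have absolute value of order n², which does not tend to 0, so the series diverges by the divergence test.

(-61/11, -49/11)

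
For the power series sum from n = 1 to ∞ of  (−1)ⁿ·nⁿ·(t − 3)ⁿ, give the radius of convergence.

Root test: |a_n|^(1/n) = n → ∞.
The root grows without bound, so R = 0 (convergence only at t = 3).

R = 0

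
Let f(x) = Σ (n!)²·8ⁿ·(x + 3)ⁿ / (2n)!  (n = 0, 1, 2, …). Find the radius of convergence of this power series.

Ratio test: |a_{n+1}/a_n| = (n+1)²/[(2n+1)·(2n+2)] · 8 → 2 as n → ∞.
Hence the series converges for |x + 3| < 1/(2) = 1/2, so the radius of convergence is 1/2.

R = 1/2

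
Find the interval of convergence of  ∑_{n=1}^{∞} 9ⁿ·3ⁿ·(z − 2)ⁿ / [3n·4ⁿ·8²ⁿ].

Apply the ratio test: |a_{n+1}| / |a_n| = [3n/3(n+1)] · 9·3/(4·64), which tends to 27/256 as n → ∞.
The series converges when 27/256 · |z − 2| < 1, giving R = 256/27.
At z = 310/27: the terms are asymptotic to a nonzero constant times 1/n, so the series diverges by limit comparison with Σ 1/n.
When z = -202/27, an alternating series whose terms decrease to 0 in absolute value, so it converges by the Leibniz criterion.

[-202/27, 310/27)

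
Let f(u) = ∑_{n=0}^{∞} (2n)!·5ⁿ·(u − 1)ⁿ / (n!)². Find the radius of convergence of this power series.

By the ratio test, |a_{n+1}/a_n| = (2n+1)·(2n+2)/(n+1)² · 5 → 20.
Convergence for |u − 1| · 20 < 1, i.e. |u − 1| < 1/20. So R = 1/20.

R = 1/20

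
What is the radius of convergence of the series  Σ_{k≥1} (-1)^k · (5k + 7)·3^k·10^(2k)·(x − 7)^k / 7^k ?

R = 7/300

The ratio of consecutive coefficients is [(5(k+1) + 7)/(5k + 7)] · 3·100/7 → 300/7.
The series converges when 300/7 · |x − 7| < 1, giving R = 7/300.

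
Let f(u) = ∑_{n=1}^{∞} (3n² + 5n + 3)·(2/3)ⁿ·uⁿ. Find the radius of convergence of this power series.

By the ratio test, |a_{n+1}/a_n| = [(3(n+1)² + 5(n+1) + 3)/(3n² + 5n + 3)] · 2/3 → 2/3.
Hence the series converges for |u| < 1/(2/3) = 3/2, so the radius of convergence is 3/2.

R = 3/2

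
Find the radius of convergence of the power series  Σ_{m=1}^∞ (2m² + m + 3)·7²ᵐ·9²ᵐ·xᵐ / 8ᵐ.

The ratio of consecutive coefficients is [(2(m+1)² + (m+1) + 3)/(2m² + m + 3)] · 49·81/8 → 3969/8.
Hence the series converges for |x| < 1/(3969/8) = 8/3969, so the radius of convergence is 8/3969.

R = 8/3969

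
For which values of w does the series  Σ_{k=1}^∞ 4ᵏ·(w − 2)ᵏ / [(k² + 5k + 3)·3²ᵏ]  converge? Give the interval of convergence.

Apply the ratio test: |a_{k+1}| / |a_k| = [(k² + 5k + 3)/((k+1)² + 5(k+1) + 3)] · 4/9, which tends to 4/9 as k → ∞.
The series converges when 4/9 · |w − 2| < 1, giving R = 9/4.
Endpoint w = 17/4: the terms are on the order of 1/k², so the series converges absolutely by comparison with the p-series (p = 2 > 1).
At w = -1/4: absolute convergence follows by limit comparison with Σ 1/k².

[-1/4, 17/4]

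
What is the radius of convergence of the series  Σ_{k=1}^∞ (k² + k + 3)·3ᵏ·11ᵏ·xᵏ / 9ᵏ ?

The ratio of consecutive coefficients is [((k+1)² + (k+1) + 3)/(k² + k + 3)] · 3·11/9 → 11/3.
Hence the series converges for |x| < 1/(11/3) = 3/11, so the radius of convergence is 3/11.

R = 3/11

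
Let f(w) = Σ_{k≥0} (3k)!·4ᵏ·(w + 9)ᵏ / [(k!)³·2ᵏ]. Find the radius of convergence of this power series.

Apply the ratio test: |a_{k+1}| / |a_k| = (3k+1)·(3k+2)·(3k+3)/(k+1)³ · 4/2, which tends to 54 as k → ∞.
Thus R = 1/(54) = 1/54.

R = 1/54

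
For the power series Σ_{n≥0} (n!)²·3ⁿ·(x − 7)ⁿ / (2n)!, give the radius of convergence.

R = 4/3

The ratio of consecutive coefficients is (n+1)²/[(2n+1)·(2n+2)] · 3 → 3/4.
Thus R = 1/(3/4) = 4/3.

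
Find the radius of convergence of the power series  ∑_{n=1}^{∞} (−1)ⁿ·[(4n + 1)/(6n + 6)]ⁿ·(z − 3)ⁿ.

R = 3/2

By the Cauchy root test, |a_n|^(1/n) = (4n + 1)/(6n + 6) → 2/3.
Convergence for |z − 3| · 2/3 < 1, i.e. |z − 3| < 3/2. So R = 3/2.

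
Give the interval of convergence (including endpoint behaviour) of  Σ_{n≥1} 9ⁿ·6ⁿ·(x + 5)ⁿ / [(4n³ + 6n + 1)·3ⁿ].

Apply the ratio test: |a_{n+1}| / |a_n| = [(4n³ + 6n + 1)/(4(n+1)³ + 6(n+1) + 1)] · 9·6/3, which tends to 18 as n → ∞.
Convergence for |x + 5| · 18 < 1, i.e. |x + 5| < 1/18. So R = 1/18.
At x = -89/18: the terms are on the order of 1/n³, so the series converges absolutely by comparison with the p-series (p = 3 > 1).
When x = -91/18, the terms are on the order of 1/n³, so the series converges absolutely by comparison with the p-series (p = 3 > 1).

[-91/18, -89/18]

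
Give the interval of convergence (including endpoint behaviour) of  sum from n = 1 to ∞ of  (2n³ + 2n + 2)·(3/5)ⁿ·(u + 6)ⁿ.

(-23/3, -13/3)

By the ratio test, |a_{n+1}/a_n| = [(2(n+1)³ + 2(n+1) + 2)/(2n³ + 2n + 2)] · 3/5 → 3/5.
Thus R = 1/(3/5) = 5/3.
Check u = -13/3: the terms have absolute value of order n³, which does not tend to 0, so the series diverges by the divergence test.
Endpoint u = -23/3: the terms have absolute value of order n³, which does not tend to 0, so the series diverges by the divergence test.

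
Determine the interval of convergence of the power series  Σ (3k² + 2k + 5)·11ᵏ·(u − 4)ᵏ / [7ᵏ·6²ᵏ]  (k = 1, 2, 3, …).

Ratio test: |a_{k+1}/a_k| = [(3(k+1)² + 2(k+1) + 5)/(3k² + 2k + 5)] · 11/(7·36) → 11/252 as k → ∞.
The series converges when 11/252 · |u − 4| < 1, giving R = 252/11.
Check u = 296/11: the k-th term does not approach 0; divergence by the term test.
Check u = -208/11: the terms have absolute value of order k², which does not tend to 0, so the series diverges by the divergence test.

(-208/11, 296/11)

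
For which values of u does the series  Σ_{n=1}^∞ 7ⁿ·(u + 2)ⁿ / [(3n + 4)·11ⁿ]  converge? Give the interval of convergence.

[-25/7, -3/7)

Apply the ratio test: |a_{n+1}| / |a_n| = [(3n + 4)/(3(n+1) + 4)] · 7/11, which tends to 7/11 as n → ∞.
The series converges when 7/11 · |u + 2| < 1, giving R = 11/7.
Check u = -3/7: comparison with the harmonic series Σ 1/n shows the series diverges.
Endpoint u = -25/7: the terms alternate in sign and decrease monotonically to 0 in absolute value (size ~ c/n), so the alternating series test gives convergence.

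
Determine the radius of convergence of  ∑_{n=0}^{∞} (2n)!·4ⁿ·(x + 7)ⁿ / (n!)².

The ratio of consecutive coefficients is (2n+1)·(2n+2)/(n+1)² · 4 → 16.
Hence the series converges for |x + 7| < 1/(16) = 1/16, so the radius of convergence is 1/16.

R = 1/16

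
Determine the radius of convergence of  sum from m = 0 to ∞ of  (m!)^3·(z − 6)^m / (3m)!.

Apply the ratio test: |a_{m+1}| / |a_m| = (m+1)³/[(3m+1)·(3m+2)·(3m+3)], which tends to 1/27 as m → ∞.
Convergence for |z − 6| · 1/27 < 1, i.e. |z − 6| < 27. So R = 27.

R = 27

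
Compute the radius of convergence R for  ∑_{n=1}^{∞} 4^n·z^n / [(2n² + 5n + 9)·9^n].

R = 9/4

By the ratio test, |a_{n+1}/a_n| = [(2n² + 5n + 9)/(2(n+1)² + 5(n+1) + 9)] · 4/9 → 4/9.
Hence the series converges for |z| < 1/(4/9) = 9/4, so the radius of convergence is 9/4.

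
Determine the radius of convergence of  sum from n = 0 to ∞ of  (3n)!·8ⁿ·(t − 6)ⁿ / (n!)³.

R = 1/216

By the ratio test, |a_{n+1}/a_n| = (3n+1)·(3n+2)·(3n+3)/(n+1)³ · 8 → 216.
Thus R = 1/(216) = 1/216.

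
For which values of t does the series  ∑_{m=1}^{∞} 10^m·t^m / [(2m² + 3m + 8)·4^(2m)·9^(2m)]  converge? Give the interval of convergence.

[-648/5, 648/5]

Ratio test: |a_{m+1}/a_m| = [(2m² + 3m + 8)/(2(m+1)² + 3(m+1) + 8)] · 10/(16·81) → 5/648 as m → ∞.
Hence the series converges for |t| < 1/(5/648) = 648/5, so the radius of convergence is 648/5.
Check t = 648/5: the series is dominated by a constant times Σ 1/m², which converges (p = 2 > 1).
Endpoint t = -648/5: absolute convergence follows by limit comparison with Σ 1/m².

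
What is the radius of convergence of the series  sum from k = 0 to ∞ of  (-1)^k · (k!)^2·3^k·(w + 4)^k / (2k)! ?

Ratio test: |a_{k+1}/a_k| = (k+1)²/[(2k+1)·(2k+2)] · 3 → 3/4 as k → ∞.
The series converges when 3/4 · |w + 4| < 1, giving R = 4/3.

R = 4/3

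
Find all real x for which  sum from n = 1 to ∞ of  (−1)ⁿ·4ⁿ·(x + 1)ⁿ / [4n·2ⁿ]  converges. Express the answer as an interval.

(-3/2, -1/2]

By the ratio test, |a_{n+1}/a_n| = [4n/4(n+1)] · 4/2 → 2.
The series converges when 2 · |x + 1| < 1, giving R = 1/2.
At x = -1/2: the terms alternate in sign and decrease monotonically to 0 in absolute value (size ~ c/n), so the alternating series test gives convergence.
Check x = -3/2: the terms behave like c/n; limit comparison with the harmonic series gives divergence.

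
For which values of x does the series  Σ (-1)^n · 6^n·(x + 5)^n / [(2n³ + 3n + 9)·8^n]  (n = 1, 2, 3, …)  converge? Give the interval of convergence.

[-19/3, -11/3]

The ratio of consecutive coefficients is [(2n³ + 3n + 9)/(2(n+1)³ + 3(n+1) + 9)] · 6/8 → 3/4.
Thus R = 1/(3/4) = 4/3.
When x = -11/3, absolute convergence follows by limit comparison with Σ 1/n³.
At x = -19/3: the terms are on the order of 1/n³, so the series converges absolutely by comparison with the p-series (p = 3 > 1).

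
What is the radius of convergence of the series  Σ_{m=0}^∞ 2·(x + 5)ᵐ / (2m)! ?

R = ∞

By the ratio test, |a_{m+1}/a_m| = 2/2 · 1/[(2m+1)·(2m+2)] → 0.
Since the limit is 0 < 1 for every x, the series converges on all of ℝ and R = ∞.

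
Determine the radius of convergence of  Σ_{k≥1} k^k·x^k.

R = 0

Applying the root test, |a_k|^(1/k) = k → ∞.
Since the k-th root of |a_k| is unbounded, the series converges only at x = 0; R = 0.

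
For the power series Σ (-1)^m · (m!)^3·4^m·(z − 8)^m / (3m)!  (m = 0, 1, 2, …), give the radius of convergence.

Ratio test: |a_{m+1}/a_m| = (m+1)³/[(3m+1)·(3m+2)·(3m+3)] · 4 → 4/27 as m → ∞.
Hence the series converges for |z − 8| < 1/(4/27) = 27/4, so the radius of convergence is 27/4.

R = 27/4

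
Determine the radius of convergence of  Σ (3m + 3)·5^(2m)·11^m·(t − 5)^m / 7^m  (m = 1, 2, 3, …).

Apply the ratio test: |a_{m+1}| / |a_m| = [(3(m+1) + 3)/(3m + 3)] · 25·11/7, which tends to 275/7 as m → ∞.
Convergence for |t − 5| · 275/7 < 1, i.e. |t − 5| < 7/275. So R = 7/275.

R = 7/275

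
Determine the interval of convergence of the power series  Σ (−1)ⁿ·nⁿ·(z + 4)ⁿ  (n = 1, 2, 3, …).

{-4}

By the Cauchy root test, |a_n|^(1/n) = n → ∞.
The root grows without bound, so R = 0 (convergence only at z = -4).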